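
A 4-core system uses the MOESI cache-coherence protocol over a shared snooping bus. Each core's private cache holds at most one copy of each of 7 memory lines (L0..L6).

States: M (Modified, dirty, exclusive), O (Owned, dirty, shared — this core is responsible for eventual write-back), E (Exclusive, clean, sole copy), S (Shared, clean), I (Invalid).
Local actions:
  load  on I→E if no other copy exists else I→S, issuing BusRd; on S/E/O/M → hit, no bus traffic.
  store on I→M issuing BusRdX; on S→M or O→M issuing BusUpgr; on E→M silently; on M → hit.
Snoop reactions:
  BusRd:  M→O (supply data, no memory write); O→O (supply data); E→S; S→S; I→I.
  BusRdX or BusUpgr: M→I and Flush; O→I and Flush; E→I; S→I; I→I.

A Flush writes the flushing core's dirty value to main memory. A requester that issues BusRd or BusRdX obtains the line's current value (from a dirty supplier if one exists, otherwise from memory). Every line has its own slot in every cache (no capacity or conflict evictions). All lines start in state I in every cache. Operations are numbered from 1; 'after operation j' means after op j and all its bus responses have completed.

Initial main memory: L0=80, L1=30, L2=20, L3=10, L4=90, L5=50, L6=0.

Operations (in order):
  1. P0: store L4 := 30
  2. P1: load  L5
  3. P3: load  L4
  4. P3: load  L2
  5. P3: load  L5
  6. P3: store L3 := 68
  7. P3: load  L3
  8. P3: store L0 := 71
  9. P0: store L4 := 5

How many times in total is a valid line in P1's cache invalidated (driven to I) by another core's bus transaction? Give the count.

invalidations = 0

step 1: P0: store L4 := 30  ⟶  MIII  (L4)  txn=BusRdX  M[L4]=90
step 2: P1: load  L5  ⟶  IEII  (L5)  txn=BusRd  M[L5]=50
step 3: P3: load  L4  ⟶  OIIS  (L4)  txn=BusRd  M[L4]=90
step 4: P3: load  L2  ⟶  IIIE  (L2)  txn=BusRd  M[L2]=20
step 5: P3: load  L5  ⟶  ISIS  (L5)  txn=BusRd  M[L5]=50
step 6: P3: store L3 := 68  ⟶  IIIM  (L3)  txn=BusRdX  M[L3]=10
step 7: P3: load  L3  ⟶  IIIM  (L3)  txn=∅  M[L3]=10
step 8: P3: store L0 := 71  ⟶  IIIM  (L0)  txn=BusRdX  M[L0]=80
step 9: P0: store L4 := 5  ⟶  MIII  (L4)  txn=BusUpgr  M[L4]=90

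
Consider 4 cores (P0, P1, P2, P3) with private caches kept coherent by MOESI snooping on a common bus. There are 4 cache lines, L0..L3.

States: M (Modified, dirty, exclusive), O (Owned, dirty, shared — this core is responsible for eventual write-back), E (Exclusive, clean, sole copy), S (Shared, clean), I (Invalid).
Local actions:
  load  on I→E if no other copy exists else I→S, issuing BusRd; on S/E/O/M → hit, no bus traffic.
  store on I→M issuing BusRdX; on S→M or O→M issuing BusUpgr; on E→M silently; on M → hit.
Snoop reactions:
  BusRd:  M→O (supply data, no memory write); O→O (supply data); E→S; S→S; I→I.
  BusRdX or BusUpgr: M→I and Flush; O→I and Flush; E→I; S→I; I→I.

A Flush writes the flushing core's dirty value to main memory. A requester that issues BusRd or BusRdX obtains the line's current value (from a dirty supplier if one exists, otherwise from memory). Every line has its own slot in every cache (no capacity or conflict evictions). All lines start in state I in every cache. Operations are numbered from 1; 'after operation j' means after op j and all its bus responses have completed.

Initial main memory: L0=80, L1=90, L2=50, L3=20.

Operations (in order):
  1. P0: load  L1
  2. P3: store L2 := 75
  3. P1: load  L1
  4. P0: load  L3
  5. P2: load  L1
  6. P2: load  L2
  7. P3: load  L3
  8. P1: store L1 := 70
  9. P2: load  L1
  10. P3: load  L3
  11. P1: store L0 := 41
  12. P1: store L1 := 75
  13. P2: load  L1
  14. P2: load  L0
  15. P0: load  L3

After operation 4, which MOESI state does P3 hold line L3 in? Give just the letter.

step 1: P0: load  L1  ⟶  EIII  (L1)  txn=BusRd  M[L1]=90
step 2: P3: store L2 := 75  ⟶  IIIM  (L2)  txn=BusRdX  M[L2]=50
step 3: P1: load  L1  ⟶  SSII  (L1)  txn=BusRd  M[L1]=90
step 4: P0: load  L3  ⟶  EIII  (L3)  txn=BusRd  M[L3]=20
step 5: P2: load  L1  ⟶  SSSI  (L1)  txn=BusRd  M[L1]=90
step 6: P2: load  L2  ⟶  IISO  (L2)  txn=BusRd  M[L2]=50
step 7: P3: load  L3  ⟶  SIIS  (L3)  txn=BusRd  M[L3]=20
step 8: P1: store L1 := 70  ⟶  IMII  (L1)  txn=BusUpgr  M[L1]=90
step 9: P2: load  L1  ⟶  IOSI  (L1)  txn=BusRd  M[L1]=90
step 10: P3: load  L3  ⟶  SIIS  (L3)  txn=∅  M[L3]=20
step 11: P1: store L0 := 41  ⟶  IMII  (L0)  txn=BusRdX  M[L0]=80
step 12: P1: store L1 := 75  ⟶  IMII  (L1)  txn=BusUpgr  M[L1]=90
step 13: P2: load  L1  ⟶  IOSI  (L1)  txn=BusRd  M[L1]=90
step 14: P2: load  L0  ⟶  IOSI  (L0)  txn=BusRd  M[L0]=80
step 15: P0: load  L3  ⟶  SIIS  (L3)  txn=∅  M[L3]=20

state = I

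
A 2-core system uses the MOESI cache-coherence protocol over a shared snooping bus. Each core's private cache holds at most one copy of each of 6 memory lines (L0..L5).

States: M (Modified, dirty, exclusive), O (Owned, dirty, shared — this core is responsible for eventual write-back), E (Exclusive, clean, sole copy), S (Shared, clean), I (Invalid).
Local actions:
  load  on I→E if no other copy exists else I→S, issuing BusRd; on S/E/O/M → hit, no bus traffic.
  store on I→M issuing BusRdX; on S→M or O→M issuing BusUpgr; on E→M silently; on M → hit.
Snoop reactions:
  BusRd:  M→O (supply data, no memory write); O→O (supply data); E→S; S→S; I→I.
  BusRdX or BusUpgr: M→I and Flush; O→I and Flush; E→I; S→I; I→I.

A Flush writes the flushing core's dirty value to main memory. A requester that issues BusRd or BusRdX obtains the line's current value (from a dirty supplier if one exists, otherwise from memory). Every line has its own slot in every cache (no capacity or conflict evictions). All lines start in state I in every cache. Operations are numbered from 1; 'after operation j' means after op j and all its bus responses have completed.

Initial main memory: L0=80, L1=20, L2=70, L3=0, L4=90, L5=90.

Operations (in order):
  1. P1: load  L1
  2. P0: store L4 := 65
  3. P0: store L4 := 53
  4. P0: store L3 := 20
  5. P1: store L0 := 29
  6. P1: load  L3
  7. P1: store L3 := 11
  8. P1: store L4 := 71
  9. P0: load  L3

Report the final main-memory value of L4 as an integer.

memory[L4] = 53

step 1: P1: load  L1  ⟶  IE  (L1)  txn=BusRd  M[L1]=20
step 2: P0: store L4 := 65  ⟶  MI  (L4)  txn=BusRdX  M[L4]=90
step 3: P0: store L4 := 53  ⟶  MI  (L4)  txn=∅  M[L4]=90
step 4: P0: store L3 := 20  ⟶  MI  (L3)  txn=BusRdX  M[L3]=0
step 5: P1: store L0 := 29  ⟶  IM  (L0)  txn=BusRdX  M[L0]=80
step 6: P1: load  L3  ⟶  OS  (L3)  txn=BusRd  M[L3]=0
step 7: P1: store L3 := 11  ⟶  IM  (L3)  txn=BusUpgr+Flush  M[L3]=20
step 8: P1: store L4 := 71  ⟶  IM  (L4)  txn=BusRdX+Flush  M[L4]=53
step 9: P0: load  L3  ⟶  SO  (L3)  txn=BusRd  M[L3]=20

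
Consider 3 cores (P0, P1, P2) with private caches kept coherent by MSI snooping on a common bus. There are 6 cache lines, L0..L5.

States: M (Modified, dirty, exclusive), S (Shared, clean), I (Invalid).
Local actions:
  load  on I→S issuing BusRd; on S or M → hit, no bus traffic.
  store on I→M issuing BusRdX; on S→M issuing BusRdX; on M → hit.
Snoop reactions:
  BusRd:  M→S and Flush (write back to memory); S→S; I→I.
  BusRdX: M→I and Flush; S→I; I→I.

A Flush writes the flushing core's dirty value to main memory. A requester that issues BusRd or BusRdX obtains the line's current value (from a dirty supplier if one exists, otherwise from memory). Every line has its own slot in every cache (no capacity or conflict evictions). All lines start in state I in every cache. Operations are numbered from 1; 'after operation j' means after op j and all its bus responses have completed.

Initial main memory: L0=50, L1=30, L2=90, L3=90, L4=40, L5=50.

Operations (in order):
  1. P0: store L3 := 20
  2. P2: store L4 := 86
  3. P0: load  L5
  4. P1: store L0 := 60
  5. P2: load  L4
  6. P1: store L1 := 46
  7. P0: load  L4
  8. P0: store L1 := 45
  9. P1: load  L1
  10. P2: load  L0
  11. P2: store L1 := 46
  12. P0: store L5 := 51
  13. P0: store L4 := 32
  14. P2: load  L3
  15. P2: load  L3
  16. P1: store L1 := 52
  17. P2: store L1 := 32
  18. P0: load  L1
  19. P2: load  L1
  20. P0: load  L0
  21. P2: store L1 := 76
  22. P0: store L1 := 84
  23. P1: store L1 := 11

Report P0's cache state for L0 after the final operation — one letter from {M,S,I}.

state = S

[1] P0: store L3 := 20 | P0:M(20), P1:I, P2:I | bus: BusRdX
[2] P2: store L4 := 86 | P0:I, P1:I, P2:M(86) | bus: BusRdX
[3] P0: load  L5 | P0:S(50), P1:I, P2:I | bus: BusRd
[4] P1: store L0 := 60 | P0:I, P1:M(60), P2:I | bus: BusRdX
[5] P2: load  L4 | P0:I, P1:I, P2:M(86) | bus: none
[6] P1: store L1 := 46 | P0:I, P1:M(46), P2:I | bus: BusRdX
[7] P0: load  L4 | P0:S(86), P1:I, P2:S(86) | bus: BusRd,Flush
[8] P0: store L1 := 45 | P0:M(45), P1:I, P2:I | bus: BusRdX,Flush
[9] P1: load  L1 | P0:S(45), P1:S(45), P2:I | bus: BusRd,Flush
[10] P2: load  L0 | P0:I, P1:S(60), P2:S(60) | bus: BusRd,Flush
[11] P2: store L1 := 46 | P0:I, P1:I, P2:M(46) | bus: BusRdX
[12] P0: store L5 := 51 | P0:M(51), P1:I, P2:I | bus: BusRdX
[13] P0: store L4 := 32 | P0:M(32), P1:I, P2:I | bus: BusRdX
[14] P2: load  L3 | P0:S(20), P1:I, P2:S(20) | bus: BusRd,Flush
[15] P2: load  L3 | P0:S(20), P1:I, P2:S(20) | bus: none
[16] P1: store L1 := 52 | P0:I, P1:M(52), P2:I | bus: BusRdX,Flush
[17] P2: store L1 := 32 | P0:I, P1:I, P2:M(32) | bus: BusRdX,Flush
[18] P0: load  L1 | P0:S(32), P1:I, P2:S(32) | bus: BusRd,Flush
[19] P2: load  L1 | P0:S(32), P1:I, P2:S(32) | bus: none
[20] P0: load  L0 | P0:S(60), P1:S(60), P2:S(60) | bus: BusRd
[21] P2: store L1 := 76 | P0:I, P1:I, P2:M(76) | bus: BusRdX
[22] P0: store L1 := 84 | P0:M(84), P1:I, P2:I | bus: BusRdX,Flush
[23] P1: store L1 := 11 | P0:I, P1:M(11), P2:I | bus: BusRdX,Flush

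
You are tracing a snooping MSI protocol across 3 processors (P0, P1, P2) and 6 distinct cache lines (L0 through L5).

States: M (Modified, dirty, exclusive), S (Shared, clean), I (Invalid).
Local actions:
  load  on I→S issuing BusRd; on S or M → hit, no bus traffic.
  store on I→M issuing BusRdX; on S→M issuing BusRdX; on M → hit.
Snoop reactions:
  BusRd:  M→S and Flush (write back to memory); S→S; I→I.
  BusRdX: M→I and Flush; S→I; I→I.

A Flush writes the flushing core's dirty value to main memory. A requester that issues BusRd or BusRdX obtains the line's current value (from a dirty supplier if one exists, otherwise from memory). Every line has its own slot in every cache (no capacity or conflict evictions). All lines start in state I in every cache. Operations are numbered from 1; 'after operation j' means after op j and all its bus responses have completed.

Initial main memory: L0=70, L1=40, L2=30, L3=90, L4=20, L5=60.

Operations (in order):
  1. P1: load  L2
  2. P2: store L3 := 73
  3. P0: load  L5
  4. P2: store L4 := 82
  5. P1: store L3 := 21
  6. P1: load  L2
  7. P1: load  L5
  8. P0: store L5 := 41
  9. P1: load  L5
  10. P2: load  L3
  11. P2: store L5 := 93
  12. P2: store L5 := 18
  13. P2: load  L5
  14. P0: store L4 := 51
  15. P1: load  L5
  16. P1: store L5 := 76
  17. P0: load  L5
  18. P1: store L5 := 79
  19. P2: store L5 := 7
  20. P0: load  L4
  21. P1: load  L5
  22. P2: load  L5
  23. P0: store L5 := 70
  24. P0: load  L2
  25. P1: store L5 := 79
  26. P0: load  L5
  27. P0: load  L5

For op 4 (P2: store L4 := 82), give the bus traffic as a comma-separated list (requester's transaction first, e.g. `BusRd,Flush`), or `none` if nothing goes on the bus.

bus = BusRdX

step 1: P1: load  L2  ⟶  ISI  (L2)  txn=BusRd  M[L2]=30
step 2: P2: store L3 := 73  ⟶  IIM  (L3)  txn=BusRdX  M[L3]=90
step 3: P0: load  L5  ⟶  SII  (L5)  txn=BusRd  M[L5]=60
step 4: P2: store L4 := 82  ⟶  IIM  (L4)  txn=BusRdX  M[L4]=20
step 5: P1: store L3 := 21  ⟶  IMI  (L3)  txn=BusRdX+Flush  M[L3]=73
step 6: P1: load  L2  ⟶  ISI  (L2)  txn=∅  M[L2]=30
step 7: P1: load  L5  ⟶  SSI  (L5)  txn=BusRd  M[L5]=60
step 8: P0: store L5 := 41  ⟶  MII  (L5)  txn=BusRdX  M[L5]=60
step 9: P1: load  L5  ⟶  SSI  (L5)  txn=BusRd+Flush  M[L5]=41
step 10: P2: load  L3  ⟶  ISS  (L3)  txn=BusRd+Flush  M[L3]=21
step 11: P2: store L5 := 93  ⟶  IIM  (L5)  txn=BusRdX  M[L5]=41
step 12: P2: store L5 := 18  ⟶  IIM  (L5)  txn=∅  M[L5]=41
step 13: P2: load  L5  ⟶  IIM  (L5)  txn=∅  M[L5]=41
step 14: P0: store L4 := 51  ⟶  MII  (L4)  txn=BusRdX+Flush  M[L4]=82
step 15: P1: load  L5  ⟶  ISS  (L5)  txn=BusRd+Flush  M[L5]=18
step 16: P1: store L5 := 76  ⟶  IMI  (L5)  txn=BusRdX  M[L5]=18
step 17: P0: load  L5  ⟶  SSI  (L5)  txn=BusRd+Flush  M[L5]=76
step 18: P1: store L5 := 79  ⟶  IMI  (L5)  txn=BusRdX  M[L5]=76
step 19: P2: store L5 := 7  ⟶  IIM  (L5)  txn=BusRdX+Flush  M[L5]=79
step 20: P0: load  L4  ⟶  MII  (L4)  txn=∅  M[L4]=82
step 21: P1: load  L5  ⟶  ISS  (L5)  txn=BusRd+Flush  M[L5]=7
step 22: P2: load  L5  ⟶  ISS  (L5)  txn=∅  M[L5]=7
step 23: P0: store L5 := 70  ⟶  MII  (L5)  txn=BusRdX  M[L5]=7
step 24: P0: load  L2  ⟶  SSI  (L2)  txn=BusRd  M[L2]=30
step 25: P1: store L5 := 79  ⟶  IMI  (L5)  txn=BusRdX+Flush  M[L5]=70
step 26: P0: load  L5  ⟶  SSI  (L5)  txn=BusRd+Flush  M[L5]=79
step 27: P0: load  L5  ⟶  SSI  (L5)  txn=∅  M[L5]=79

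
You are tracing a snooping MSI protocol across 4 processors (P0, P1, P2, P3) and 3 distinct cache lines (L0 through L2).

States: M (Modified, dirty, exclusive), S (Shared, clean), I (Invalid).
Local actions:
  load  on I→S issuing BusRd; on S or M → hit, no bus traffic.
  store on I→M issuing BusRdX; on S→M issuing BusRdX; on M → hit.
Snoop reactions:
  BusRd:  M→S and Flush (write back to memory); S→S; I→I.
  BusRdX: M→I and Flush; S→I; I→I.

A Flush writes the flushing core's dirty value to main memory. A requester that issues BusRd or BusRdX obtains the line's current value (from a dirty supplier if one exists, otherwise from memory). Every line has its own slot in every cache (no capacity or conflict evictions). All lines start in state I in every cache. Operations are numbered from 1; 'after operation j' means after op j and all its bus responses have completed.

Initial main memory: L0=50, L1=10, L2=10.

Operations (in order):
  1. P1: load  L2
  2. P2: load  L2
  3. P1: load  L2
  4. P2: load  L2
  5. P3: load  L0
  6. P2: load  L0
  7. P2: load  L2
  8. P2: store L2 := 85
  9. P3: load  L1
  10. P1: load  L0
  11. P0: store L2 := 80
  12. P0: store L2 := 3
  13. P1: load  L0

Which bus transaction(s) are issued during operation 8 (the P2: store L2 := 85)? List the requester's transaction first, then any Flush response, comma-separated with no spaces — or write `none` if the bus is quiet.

step 1: P1: load  L2  ⟶  ISII  (L2)  txn=BusRd  M[L2]=10
step 2: P2: load  L2  ⟶  ISSI  (L2)  txn=BusRd  M[L2]=10
step 3: P1: load  L2  ⟶  ISSI  (L2)  txn=∅  M[L2]=10
step 4: P2: load  L2  ⟶  ISSI  (L2)  txn=∅  M[L2]=10
step 5: P3: load  L0  ⟶  IIIS  (L0)  txn=BusRd  M[L0]=50
step 6: P2: load  L0  ⟶  IISS  (L0)  txn=BusRd  M[L0]=50
step 7: P2: load  L2  ⟶  ISSI  (L2)  txn=∅  M[L2]=10
step 8: P2: store L2 := 85  ⟶  IIMI  (L2)  txn=BusRdX  M[L2]=10
step 9: P3: load  L1  ⟶  IIIS  (L1)  txn=BusRd  M[L1]=10
step 10: P1: load  L0  ⟶  ISSS  (L0)  txn=BusRd  M[L0]=50
step 11: P0: store L2 := 80  ⟶  MIII  (L2)  txn=BusRdX+Flush  M[L2]=85
step 12: P0: store L2 := 3  ⟶  MIII  (L2)  txn=∅  M[L2]=85
step 13: P1: load  L0  ⟶  ISSS  (L0)  txn=∅  M[L0]=50

bus = BusRdX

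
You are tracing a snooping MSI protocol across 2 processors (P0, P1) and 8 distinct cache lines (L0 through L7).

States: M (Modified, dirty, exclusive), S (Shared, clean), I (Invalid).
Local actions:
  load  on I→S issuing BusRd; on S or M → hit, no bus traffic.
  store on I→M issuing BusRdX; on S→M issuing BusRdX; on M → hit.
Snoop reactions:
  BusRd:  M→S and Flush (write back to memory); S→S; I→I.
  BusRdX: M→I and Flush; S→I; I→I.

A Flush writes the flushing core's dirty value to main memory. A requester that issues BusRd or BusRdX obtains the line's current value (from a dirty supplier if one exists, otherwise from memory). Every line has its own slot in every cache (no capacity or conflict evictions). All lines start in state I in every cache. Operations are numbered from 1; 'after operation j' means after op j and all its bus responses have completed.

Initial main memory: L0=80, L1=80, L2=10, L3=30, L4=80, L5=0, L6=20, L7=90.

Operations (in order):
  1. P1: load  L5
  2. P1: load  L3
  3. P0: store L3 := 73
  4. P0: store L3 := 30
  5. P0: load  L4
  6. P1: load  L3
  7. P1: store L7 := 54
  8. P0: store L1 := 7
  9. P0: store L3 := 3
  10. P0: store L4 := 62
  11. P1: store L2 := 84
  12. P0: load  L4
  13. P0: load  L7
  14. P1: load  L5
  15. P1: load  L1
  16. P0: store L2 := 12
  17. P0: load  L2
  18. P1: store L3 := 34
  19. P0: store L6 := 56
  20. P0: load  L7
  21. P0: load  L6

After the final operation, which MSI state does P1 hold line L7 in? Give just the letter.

step 1: P1: load  L5  ⟶  IS  (L5)  txn=BusRd  M[L5]=0
step 2: P1: load  L3  ⟶  IS  (L3)  txn=BusRd  M[L3]=30
step 3: P0: store L3 := 73  ⟶  MI  (L3)  txn=BusRdX  M[L3]=30
step 4: P0: store L3 := 30  ⟶  MI  (L3)  txn=∅  M[L3]=30
step 5: P0: load  L4  ⟶  SI  (L4)  txn=BusRd  M[L4]=80
step 6: P1: load  L3  ⟶  SS  (L3)  txn=BusRd+Flush  M[L3]=30
step 7: P1: store L7 := 54  ⟶  IM  (L7)  txn=BusRdX  M[L7]=90
step 8: P0: store L1 := 7  ⟶  MI  (L1)  txn=BusRdX  M[L1]=80
step 9: P0: store L3 := 3  ⟶  MI  (L3)  txn=BusRdX  M[L3]=30
step 10: P0: store L4 := 62  ⟶  MI  (L4)  txn=BusRdX  M[L4]=80
step 11: P1: store L2 := 84  ⟶  IM  (L2)  txn=BusRdX  M[L2]=10
step 12: P0: load  L4  ⟶  MI  (L4)  txn=∅  M[L4]=80
step 13: P0: load  L7  ⟶  SS  (L7)  txn=BusRd+Flush  M[L7]=54
step 14: P1: load  L5  ⟶  IS  (L5)  txn=∅  M[L5]=0
step 15: P1: load  L1  ⟶  SS  (L1)  txn=BusRd+Flush  M[L1]=7
step 16: P0: store L2 := 12  ⟶  MI  (L2)  txn=BusRdX+Flush  M[L2]=84
step 17: P0: load  L2  ⟶  MI  (L2)  txn=∅  M[L2]=84
step 18: P1: store L3 := 34  ⟶  IM  (L3)  txn=BusRdX+Flush  M[L3]=3
step 19: P0: store L6 := 56  ⟶  MI  (L6)  txn=BusRdX  M[L6]=20
step 20: P0: load  L7  ⟶  SS  (L7)  txn=∅  M[L7]=54
step 21: P0: load  L6  ⟶  MI  (L6)  txn=∅  M[L6]=20

state = S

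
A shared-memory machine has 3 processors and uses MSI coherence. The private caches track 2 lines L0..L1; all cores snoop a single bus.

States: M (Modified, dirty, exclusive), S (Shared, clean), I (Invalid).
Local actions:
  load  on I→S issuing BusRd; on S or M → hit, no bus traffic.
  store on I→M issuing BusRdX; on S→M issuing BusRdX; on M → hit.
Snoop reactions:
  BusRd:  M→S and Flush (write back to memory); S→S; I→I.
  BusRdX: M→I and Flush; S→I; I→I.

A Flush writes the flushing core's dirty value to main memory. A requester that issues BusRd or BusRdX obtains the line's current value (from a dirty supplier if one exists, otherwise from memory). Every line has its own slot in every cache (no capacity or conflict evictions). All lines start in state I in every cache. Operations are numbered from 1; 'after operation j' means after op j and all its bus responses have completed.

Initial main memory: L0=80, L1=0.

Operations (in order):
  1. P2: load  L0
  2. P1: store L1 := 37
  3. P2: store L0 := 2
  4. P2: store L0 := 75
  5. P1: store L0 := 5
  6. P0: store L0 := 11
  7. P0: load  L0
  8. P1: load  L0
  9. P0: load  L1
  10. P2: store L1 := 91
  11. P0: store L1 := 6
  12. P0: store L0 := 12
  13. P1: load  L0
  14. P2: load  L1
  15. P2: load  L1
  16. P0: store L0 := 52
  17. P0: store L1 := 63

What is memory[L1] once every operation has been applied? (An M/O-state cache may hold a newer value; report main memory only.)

memory[L1] = 6

1. P2: load  L0  bus=[BusRd]  L0: P0=I P1=I P2=S  mem[L0]=80
2. P1: store L1 := 37  bus=[BusRdX]  L1: P0=I P1=M P2=I  mem[L1]=0
3. P2: store L0 := 2  bus=[BusRdX]  L0: P0=I P1=I P2=M  mem[L0]=80
4. P2: store L0 := 75  bus=[-]  L0: P0=I P1=I P2=M  mem[L0]=80
5. P1: store L0 := 5  bus=[BusRdX,Flush]  L0: P0=I P1=M P2=I  mem[L0]=75
6. P0: store L0 := 11  bus=[BusRdX,Flush]  L0: P0=M P1=I P2=I  mem[L0]=5
7. P0: load  L0  bus=[-]  L0: P0=M P1=I P2=I  mem[L0]=5
8. P1: load  L0  bus=[BusRd,Flush]  L0: P0=S P1=S P2=I  mem[L0]=11
9. P0: load  L1  bus=[BusRd,Flush]  L1: P0=S P1=S P2=I  mem[L1]=37
10. P2: store L1 := 91  bus=[BusRdX]  L1: P0=I P1=I P2=M  mem[L1]=37
11. P0: store L1 := 6  bus=[BusRdX,Flush]  L1: P0=M P1=I P2=I  mem[L1]=91
12. P0: store L0 := 12  bus=[BusRdX]  L0: P0=M P1=I P2=I  mem[L0]=11
13. P1: load  L0  bus=[BusRd,Flush]  L0: P0=S P1=S P2=I  mem[L0]=12
14. P2: load  L1  bus=[BusRd,Flush]  L1: P0=S P1=I P2=S  mem[L1]=6
15. P2: load  L1  bus=[-]  L1: P0=S P1=I P2=S  mem[L1]=6
16. P0: store L0 := 52  bus=[BusRdX]  L0: P0=M P1=I P2=I  mem[L0]=12
17. P0: store L1 := 63  bus=[BusRdX]  L1: P0=M P1=I P2=I  mem[L1]=6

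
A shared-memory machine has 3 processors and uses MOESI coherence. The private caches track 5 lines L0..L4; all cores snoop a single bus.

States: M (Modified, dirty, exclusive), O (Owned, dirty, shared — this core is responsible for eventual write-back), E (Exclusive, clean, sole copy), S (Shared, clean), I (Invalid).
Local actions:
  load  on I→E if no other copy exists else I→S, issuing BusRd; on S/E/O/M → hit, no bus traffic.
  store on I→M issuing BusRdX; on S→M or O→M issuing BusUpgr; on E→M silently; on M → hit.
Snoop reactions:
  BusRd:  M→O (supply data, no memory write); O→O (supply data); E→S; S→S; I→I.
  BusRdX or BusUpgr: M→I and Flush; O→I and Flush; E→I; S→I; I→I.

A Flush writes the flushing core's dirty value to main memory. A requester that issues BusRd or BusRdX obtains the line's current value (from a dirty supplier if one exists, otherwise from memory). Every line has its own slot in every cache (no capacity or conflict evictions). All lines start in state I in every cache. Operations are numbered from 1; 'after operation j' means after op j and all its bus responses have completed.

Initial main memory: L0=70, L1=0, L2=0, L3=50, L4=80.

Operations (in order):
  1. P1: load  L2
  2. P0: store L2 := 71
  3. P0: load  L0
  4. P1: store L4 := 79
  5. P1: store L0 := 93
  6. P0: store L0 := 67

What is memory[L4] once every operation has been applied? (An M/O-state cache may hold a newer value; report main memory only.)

memory[L4] = 80

[1] P1: load  L2 | P0:I, P1:E(0), P2:I | bus: BusRd
[2] P0: store L2 := 71 | P0:M(71), P1:I, P2:I | bus: BusRdX
[3] P0: load  L0 | P0:E(70), P1:I, P2:I | bus: BusRd
[4] P1: store L4 := 79 | P0:I, P1:M(79), P2:I | bus: BusRdX
[5] P1: store L0 := 93 | P0:I, P1:M(93), P2:I | bus: BusRdX
[6] P0: store L0 := 67 | P0:M(67), P1:I, P2:I | bus: BusRdX,Flush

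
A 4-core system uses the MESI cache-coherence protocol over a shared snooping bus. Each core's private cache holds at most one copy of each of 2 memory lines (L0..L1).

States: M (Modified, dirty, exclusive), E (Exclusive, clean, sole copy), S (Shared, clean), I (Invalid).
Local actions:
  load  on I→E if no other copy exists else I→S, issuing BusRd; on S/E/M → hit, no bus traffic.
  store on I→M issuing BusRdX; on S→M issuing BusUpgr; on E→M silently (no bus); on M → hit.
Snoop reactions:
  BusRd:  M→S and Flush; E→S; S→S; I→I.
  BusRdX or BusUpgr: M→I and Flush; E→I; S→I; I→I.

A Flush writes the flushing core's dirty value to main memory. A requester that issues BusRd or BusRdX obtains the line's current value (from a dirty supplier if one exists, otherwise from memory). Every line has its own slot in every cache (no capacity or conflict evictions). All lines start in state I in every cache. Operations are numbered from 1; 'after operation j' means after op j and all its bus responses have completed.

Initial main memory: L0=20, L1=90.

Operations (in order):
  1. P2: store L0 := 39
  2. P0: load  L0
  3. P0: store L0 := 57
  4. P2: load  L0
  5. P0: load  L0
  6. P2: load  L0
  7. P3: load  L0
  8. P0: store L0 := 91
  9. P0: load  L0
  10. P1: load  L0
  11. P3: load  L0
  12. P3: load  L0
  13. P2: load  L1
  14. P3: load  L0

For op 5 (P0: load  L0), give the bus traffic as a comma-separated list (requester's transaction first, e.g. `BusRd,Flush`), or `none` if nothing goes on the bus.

1. P2: store L0 := 39  bus=[BusRdX]  L0: P0=I P1=I P2=M P3=I  mem[L0]=20
2. P0: load  L0  bus=[BusRd,Flush]  L0: P0=S P1=I P2=S P3=I  mem[L0]=39
3. P0: store L0 := 57  bus=[BusUpgr]  L0: P0=M P1=I P2=I P3=I  mem[L0]=39
4. P2: load  L0  bus=[BusRd,Flush]  L0: P0=S P1=I P2=S P3=I  mem[L0]=57
5. P0: load  L0  bus=[-]  L0: P0=S P1=I P2=S P3=I  mem[L0]=57
6. P2: load  L0  bus=[-]  L0: P0=S P1=I P2=S P3=I  mem[L0]=57
7. P3: load  L0  bus=[BusRd]  L0: P0=S P1=I P2=S P3=S  mem[L0]=57
8. P0: store L0 := 91  bus=[BusUpgr]  L0: P0=M P1=I P2=I P3=I  mem[L0]=57
9. P0: load  L0  bus=[-]  L0: P0=M P1=I P2=I P3=I  mem[L0]=57
10. P1: load  L0  bus=[BusRd,Flush]  L0: P0=S P1=S P2=I P3=I  mem[L0]=91
11. P3: load  L0  bus=[BusRd]  L0: P0=S P1=S P2=I P3=S  mem[L0]=91
12. P3: load  L0  bus=[-]  L0: P0=S P1=S P2=I P3=S  mem[L0]=91
13. P2: load  L1  bus=[BusRd]  L1: P0=I P1=I P2=E P3=I  mem[L1]=90
14. P3: load  L0  bus=[-]  L0: P0=S P1=S P2=I P3=S  mem[L0]=91

bus = none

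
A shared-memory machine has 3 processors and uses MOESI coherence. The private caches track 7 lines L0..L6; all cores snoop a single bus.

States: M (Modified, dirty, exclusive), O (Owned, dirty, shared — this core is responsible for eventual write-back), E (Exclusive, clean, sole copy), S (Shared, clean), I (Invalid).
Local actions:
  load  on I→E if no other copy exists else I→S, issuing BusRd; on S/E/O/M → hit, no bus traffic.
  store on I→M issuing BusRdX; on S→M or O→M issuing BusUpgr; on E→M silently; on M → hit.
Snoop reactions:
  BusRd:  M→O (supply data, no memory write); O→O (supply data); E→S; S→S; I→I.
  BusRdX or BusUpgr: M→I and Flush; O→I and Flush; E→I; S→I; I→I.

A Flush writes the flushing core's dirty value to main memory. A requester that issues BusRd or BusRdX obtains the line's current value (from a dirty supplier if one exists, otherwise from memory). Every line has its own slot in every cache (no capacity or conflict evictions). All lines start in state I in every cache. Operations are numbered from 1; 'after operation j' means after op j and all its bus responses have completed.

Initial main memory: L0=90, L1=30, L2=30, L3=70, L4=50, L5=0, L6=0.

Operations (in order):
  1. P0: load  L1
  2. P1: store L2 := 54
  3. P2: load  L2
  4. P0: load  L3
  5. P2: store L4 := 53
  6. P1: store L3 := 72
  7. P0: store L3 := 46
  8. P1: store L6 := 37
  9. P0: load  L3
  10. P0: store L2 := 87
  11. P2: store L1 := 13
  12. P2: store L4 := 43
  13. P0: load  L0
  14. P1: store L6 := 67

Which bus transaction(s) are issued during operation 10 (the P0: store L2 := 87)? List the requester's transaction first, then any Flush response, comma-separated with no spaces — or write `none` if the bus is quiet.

bus = BusRdX,Flush

step 1: P0: load  L1  ⟶  EII  (L1)  txn=BusRd  M[L1]=30
step 2: P1: store L2 := 54  ⟶  IMI  (L2)  txn=BusRdX  M[L2]=30
step 3: P2: load  L2  ⟶  IOS  (L2)  txn=BusRd  M[L2]=30
step 4: P0: load  L3  ⟶  EII  (L3)  txn=BusRd  M[L3]=70
step 5: P2: store L4 := 53  ⟶  IIM  (L4)  txn=BusRdX  M[L4]=50
step 6: P1: store L3 := 72  ⟶  IMI  (L3)  txn=BusRdX  M[L3]=70
step 7: P0: store L3 := 46  ⟶  MII  (L3)  txn=BusRdX+Flush  M[L3]=72
step 8: P1: store L6 := 37  ⟶  IMI  (L6)  txn=BusRdX  M[L6]=0
step 9: P0: load  L3  ⟶  MII  (L3)  txn=∅  M[L3]=72
step 10: P0: store L2 := 87  ⟶  MII  (L2)  txn=BusRdX+Flush  M[L2]=54
step 11: P2: store L1 := 13  ⟶  IIM  (L1)  txn=BusRdX  M[L1]=30
step 12: P2: store L4 := 43  ⟶  IIM  (L4)  txn=∅  M[L4]=50
step 13: P0: load  L0  ⟶  EII  (L0)  txn=BusRd  M[L0]=90
step 14: P1: store L6 := 67  ⟶  IMI  (L6)  txn=∅  M[L6]=0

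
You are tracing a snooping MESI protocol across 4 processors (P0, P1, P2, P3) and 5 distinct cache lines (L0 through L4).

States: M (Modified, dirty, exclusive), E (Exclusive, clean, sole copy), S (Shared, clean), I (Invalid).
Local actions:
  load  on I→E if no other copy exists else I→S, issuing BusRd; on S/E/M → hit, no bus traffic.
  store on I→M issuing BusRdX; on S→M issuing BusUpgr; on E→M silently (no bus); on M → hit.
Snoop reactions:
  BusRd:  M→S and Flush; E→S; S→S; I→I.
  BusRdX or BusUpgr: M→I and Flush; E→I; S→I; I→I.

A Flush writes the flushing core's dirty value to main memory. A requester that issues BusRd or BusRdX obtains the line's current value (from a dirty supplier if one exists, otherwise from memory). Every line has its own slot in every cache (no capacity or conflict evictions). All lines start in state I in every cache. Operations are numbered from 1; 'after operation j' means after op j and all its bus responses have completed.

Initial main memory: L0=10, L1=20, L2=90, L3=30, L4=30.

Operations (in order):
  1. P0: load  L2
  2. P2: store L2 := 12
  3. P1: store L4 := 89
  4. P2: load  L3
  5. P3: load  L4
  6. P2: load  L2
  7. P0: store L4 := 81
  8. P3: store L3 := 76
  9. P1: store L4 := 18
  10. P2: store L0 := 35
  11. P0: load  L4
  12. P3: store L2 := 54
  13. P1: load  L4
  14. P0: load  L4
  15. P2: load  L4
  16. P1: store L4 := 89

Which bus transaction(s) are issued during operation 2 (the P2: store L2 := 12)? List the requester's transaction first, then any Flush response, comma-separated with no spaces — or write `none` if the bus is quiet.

bus = BusRdX

1. P0: load  L2  bus=[BusRd]  L2: P0=E P1=I P2=I P3=I  mem[L2]=90
2. P2: store L2 := 12  bus=[BusRdX]  L2: P0=I P1=I P2=M P3=I  mem[L2]=90
3. P1: store L4 := 89  bus=[BusRdX]  L4: P0=I P1=M P2=I P3=I  mem[L4]=30
4. P2: load  L3  bus=[BusRd]  L3: P0=I P1=I P2=E P3=I  mem[L3]=30
5. P3: load  L4  bus=[BusRd,Flush]  L4: P0=I P1=S P2=I P3=S  mem[L4]=89
6. P2: load  L2  bus=[-]  L2: P0=I P1=I P2=M P3=I  mem[L2]=90
7. P0: store L4 := 81  bus=[BusRdX]  L4: P0=M P1=I P2=I P3=I  mem[L4]=89
8. P3: store L3 := 76  bus=[BusRdX]  L3: P0=I P1=I P2=I P3=M  mem[L3]=30
9. P1: store L4 := 18  bus=[BusRdX,Flush]  L4: P0=I P1=M P2=I P3=I  mem[L4]=81
10. P2: store L0 := 35  bus=[BusRdX]  L0: P0=I P1=I P2=M P3=I  mem[L0]=10
11. P0: load  L4  bus=[BusRd,Flush]  L4: P0=S P1=S P2=I P3=I  mem[L4]=18
12. P3: store L2 := 54  bus=[BusRdX,Flush]  L2: P0=I P1=I P2=I P3=M  mem[L2]=12
13. P1: load  L4  bus=[-]  L4: P0=S P1=S P2=I P3=I  mem[L4]=18
14. P0: load  L4  bus=[-]  L4: P0=S P1=S P2=I P3=I  mem[L4]=18
15. P2: load  L4  bus=[BusRd]  L4: P0=S P1=S P2=S P3=I  mem[L4]=18
16. P1: store L4 := 89  bus=[BusUpgr]  L4: P0=I P1=M P2=I P3=I  mem[L4]=18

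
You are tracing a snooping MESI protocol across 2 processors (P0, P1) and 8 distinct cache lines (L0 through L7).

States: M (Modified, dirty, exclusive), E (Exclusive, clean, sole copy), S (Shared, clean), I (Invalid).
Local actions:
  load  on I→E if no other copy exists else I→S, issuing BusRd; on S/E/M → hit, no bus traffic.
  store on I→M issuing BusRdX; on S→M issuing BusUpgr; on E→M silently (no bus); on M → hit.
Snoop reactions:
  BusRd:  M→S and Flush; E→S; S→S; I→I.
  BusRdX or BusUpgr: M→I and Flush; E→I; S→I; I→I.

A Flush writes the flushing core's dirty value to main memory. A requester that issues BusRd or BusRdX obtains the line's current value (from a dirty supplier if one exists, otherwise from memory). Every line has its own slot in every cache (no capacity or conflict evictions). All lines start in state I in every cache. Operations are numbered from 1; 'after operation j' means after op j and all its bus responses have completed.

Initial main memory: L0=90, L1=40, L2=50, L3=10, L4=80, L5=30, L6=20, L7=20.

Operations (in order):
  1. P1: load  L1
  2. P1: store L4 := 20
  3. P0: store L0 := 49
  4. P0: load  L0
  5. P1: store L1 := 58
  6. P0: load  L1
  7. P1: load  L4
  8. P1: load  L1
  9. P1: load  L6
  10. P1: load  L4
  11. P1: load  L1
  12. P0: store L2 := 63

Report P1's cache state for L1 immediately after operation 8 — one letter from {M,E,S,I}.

step 1: P1: load  L1  ⟶  IE  (L1)  txn=BusRd  M[L1]=40
step 2: P1: store L4 := 20  ⟶  IM  (L4)  txn=BusRdX  M[L4]=80
step 3: P0: store L0 := 49  ⟶  MI  (L0)  txn=BusRdX  M[L0]=90
step 4: P0: load  L0  ⟶  MI  (L0)  txn=∅  M[L0]=90
step 5: P1: store L1 := 58  ⟶  IM  (L1)  txn=∅  M[L1]=40
step 6: P0: load  L1  ⟶  SS  (L1)  txn=BusRd+Flush  M[L1]=58
step 7: P1: load  L4  ⟶  IM  (L4)  txn=∅  M[L4]=80
step 8: P1: load  L1  ⟶  SS  (L1)  txn=∅  M[L1]=58
step 9: P1: load  L6  ⟶  IE  (L6)  txn=BusRd  M[L6]=20
step 10: P1: load  L4  ⟶  IM  (L4)  txn=∅  M[L4]=80
step 11: P1: load  L1  ⟶  SS  (L1)  txn=∅  M[L1]=58
step 12: P0: store L2 := 63  ⟶  MI  (L2)  txn=BusRdX  M[L2]=50

state = S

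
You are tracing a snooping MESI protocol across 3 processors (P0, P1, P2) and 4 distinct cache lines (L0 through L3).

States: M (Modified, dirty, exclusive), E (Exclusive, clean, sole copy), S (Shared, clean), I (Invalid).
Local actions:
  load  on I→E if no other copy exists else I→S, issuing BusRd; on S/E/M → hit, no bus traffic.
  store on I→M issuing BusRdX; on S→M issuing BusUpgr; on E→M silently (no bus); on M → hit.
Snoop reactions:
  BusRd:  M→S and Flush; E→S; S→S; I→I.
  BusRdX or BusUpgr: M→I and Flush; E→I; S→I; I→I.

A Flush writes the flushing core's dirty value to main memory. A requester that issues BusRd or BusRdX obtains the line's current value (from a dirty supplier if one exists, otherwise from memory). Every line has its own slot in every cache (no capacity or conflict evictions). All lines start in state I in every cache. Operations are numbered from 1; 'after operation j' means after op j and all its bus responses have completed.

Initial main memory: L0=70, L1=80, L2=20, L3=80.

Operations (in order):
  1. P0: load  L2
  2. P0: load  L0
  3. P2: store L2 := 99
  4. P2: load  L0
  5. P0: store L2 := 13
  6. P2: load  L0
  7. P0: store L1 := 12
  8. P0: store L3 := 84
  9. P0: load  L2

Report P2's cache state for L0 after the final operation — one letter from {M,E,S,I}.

state = S

  op1 P0: load  L2 → E/I/I on L2; bus BusRd; mem=20
  op2 P0: load  L0 → E/I/I on L0; bus BusRd; mem=70
  op3 P2: store L2 := 99 → I/I/M on L2; bus BusRdX; mem=20
  op4 P2: load  L0 → S/I/S on L0; bus BusRd; mem=70
  op5 P0: store L2 := 13 → M/I/I on L2; bus BusRdX Flush; mem=99
  op6 P2: load  L0 → S/I/S on L0; bus (none); mem=70
  op7 P0: store L1 := 12 → M/I/I on L1; bus BusRdX; mem=80
  op8 P0: store L3 := 84 → M/I/I on L3; bus BusRdX; mem=80
  op9 P0: load  L2 → M/I/I on L2; bus (none); mem=99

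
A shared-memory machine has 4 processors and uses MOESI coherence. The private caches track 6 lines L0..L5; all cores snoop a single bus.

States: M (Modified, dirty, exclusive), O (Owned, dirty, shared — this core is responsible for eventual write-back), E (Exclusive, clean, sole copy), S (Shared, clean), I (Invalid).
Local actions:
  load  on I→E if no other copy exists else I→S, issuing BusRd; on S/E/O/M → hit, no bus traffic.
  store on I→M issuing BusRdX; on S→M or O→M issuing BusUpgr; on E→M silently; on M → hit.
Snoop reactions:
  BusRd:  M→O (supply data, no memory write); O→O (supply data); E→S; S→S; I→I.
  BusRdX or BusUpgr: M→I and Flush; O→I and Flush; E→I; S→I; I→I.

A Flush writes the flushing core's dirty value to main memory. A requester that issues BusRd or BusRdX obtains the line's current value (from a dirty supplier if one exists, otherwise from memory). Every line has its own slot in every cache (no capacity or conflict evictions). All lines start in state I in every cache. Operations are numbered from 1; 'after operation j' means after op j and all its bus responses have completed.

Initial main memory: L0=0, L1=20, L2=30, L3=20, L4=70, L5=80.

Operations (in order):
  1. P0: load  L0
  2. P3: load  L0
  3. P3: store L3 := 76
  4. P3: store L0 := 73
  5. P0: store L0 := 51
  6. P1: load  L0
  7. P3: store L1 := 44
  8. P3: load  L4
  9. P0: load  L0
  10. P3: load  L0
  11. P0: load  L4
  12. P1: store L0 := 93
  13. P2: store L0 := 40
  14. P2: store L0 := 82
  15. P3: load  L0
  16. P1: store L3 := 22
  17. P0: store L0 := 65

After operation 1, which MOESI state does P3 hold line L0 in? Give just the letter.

state = I

step 1: P0: load  L0  ⟶  EIII  (L0)  txn=BusRd  M[L0]=0
step 2: P3: load  L0  ⟶  SIIS  (L0)  txn=BusRd  M[L0]=0
step 3: P3: store L3 := 76  ⟶  IIIM  (L3)  txn=BusRdX  M[L3]=20
step 4: P3: store L0 := 73  ⟶  IIIM  (L0)  txn=BusUpgr  M[L0]=0
step 5: P0: store L0 := 51  ⟶  MIII  (L0)  txn=BusRdX+Flush  M[L0]=73
step 6: P1: load  L0  ⟶  OSII  (L0)  txn=BusRd  M[L0]=73
step 7: P3: store L1 := 44  ⟶  IIIM  (L1)  txn=BusRdX  M[L1]=20
step 8: P3: load  L4  ⟶  IIIE  (L4)  txn=BusRd  M[L4]=70
step 9: P0: load  L0  ⟶  OSII  (L0)  txn=∅  M[L0]=73
step 10: P3: load  L0  ⟶  OSIS  (L0)  txn=BusRd  M[L0]=73
step 11: P0: load  L4  ⟶  SIIS  (L4)  txn=BusRd  M[L4]=70
step 12: P1: store L0 := 93  ⟶  IMII  (L0)  txn=BusUpgr+Flush  M[L0]=51
step 13: P2: store L0 := 40  ⟶  IIMI  (L0)  txn=BusRdX+Flush  M[L0]=93
step 14: P2: store L0 := 82  ⟶  IIMI  (L0)  txn=∅  M[L0]=93
step 15: P3: load  L0  ⟶  IIOS  (L0)  txn=BusRd  M[L0]=93
step 16: P1: store L3 := 22  ⟶  IMII  (L3)  txn=BusRdX+Flush  M[L3]=76
step 17: P0: store L0 := 65  ⟶  MIII  (L0)  txn=BusRdX+Flush  M[L0]=82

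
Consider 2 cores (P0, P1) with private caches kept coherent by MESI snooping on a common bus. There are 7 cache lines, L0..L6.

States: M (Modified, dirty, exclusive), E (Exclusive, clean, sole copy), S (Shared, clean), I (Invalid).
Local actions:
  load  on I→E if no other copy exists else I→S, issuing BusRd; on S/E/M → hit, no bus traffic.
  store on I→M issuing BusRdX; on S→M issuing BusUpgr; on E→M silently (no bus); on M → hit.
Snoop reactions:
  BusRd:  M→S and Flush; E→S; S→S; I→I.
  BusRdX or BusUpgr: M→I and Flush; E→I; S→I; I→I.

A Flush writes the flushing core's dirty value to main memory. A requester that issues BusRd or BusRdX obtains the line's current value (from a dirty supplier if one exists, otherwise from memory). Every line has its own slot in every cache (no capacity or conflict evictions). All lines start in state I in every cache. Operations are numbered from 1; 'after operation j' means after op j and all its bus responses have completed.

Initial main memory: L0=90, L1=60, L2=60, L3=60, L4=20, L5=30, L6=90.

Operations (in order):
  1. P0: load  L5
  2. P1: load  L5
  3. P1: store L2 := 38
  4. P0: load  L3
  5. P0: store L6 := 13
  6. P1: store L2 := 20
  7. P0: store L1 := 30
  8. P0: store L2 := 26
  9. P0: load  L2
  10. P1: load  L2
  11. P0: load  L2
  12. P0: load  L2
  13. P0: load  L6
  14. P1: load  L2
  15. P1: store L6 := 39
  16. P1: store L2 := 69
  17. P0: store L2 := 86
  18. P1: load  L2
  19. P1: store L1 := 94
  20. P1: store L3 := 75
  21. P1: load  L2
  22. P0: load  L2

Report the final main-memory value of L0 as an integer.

memory[L0] = 90

  op1 P0: load  L5 → E/I on L5; bus BusRd; mem=30
  op2 P1: load  L5 → S/S on L5; bus BusRd; mem=30
  op3 P1: store L2 := 38 → I/M on L2; bus BusRdX; mem=60
  op4 P0: load  L3 → E/I on L3; bus BusRd; mem=60
  op5 P0: store L6 := 13 → M/I on L6; bus BusRdX; mem=90
  op6 P1: store L2 := 20 → I/M on L2; bus (none); mem=60
  op7 P0: store L1 := 30 → M/I on L1; bus BusRdX; mem=60
  op8 P0: store L2 := 26 → M/I on L2; bus BusRdX Flush; mem=20
  op9 P0: load  L2 → M/I on L2; bus (none); mem=20
  op10 P1: load  L2 → S/S on L2; bus BusRd Flush; mem=26
  op11 P0: load  L2 → S/S on L2; bus (none); mem=26
  op12 P0: load  L2 → S/S on L2; bus (none); mem=26
  op13 P0: load  L6 → M/I on L6; bus (none); mem=90
  op14 P1: load  L2 → S/S on L2; bus (none); mem=26
  op15 P1: store L6 := 39 → I/M on L6; bus BusRdX Flush; mem=13
  op16 P1: store L2 := 69 → I/M on L2; bus BusUpgr; mem=26
  op17 P0: store L2 := 86 → M/I on L2; bus BusRdX Flush; mem=69
  op18 P1: load  L2 → S/S on L2; bus BusRd Flush; mem=86
  op19 P1: store L1 := 94 → I/M on L1; bus BusRdX Flush; mem=30
  op20 P1: store L3 := 75 → I/M on L3; bus BusRdX; mem=60
  op21 P1: load  L2 → S/S on L2; bus (none); mem=86
  op22 P0: load  L2 → S/S on L2; bus (none); mem=86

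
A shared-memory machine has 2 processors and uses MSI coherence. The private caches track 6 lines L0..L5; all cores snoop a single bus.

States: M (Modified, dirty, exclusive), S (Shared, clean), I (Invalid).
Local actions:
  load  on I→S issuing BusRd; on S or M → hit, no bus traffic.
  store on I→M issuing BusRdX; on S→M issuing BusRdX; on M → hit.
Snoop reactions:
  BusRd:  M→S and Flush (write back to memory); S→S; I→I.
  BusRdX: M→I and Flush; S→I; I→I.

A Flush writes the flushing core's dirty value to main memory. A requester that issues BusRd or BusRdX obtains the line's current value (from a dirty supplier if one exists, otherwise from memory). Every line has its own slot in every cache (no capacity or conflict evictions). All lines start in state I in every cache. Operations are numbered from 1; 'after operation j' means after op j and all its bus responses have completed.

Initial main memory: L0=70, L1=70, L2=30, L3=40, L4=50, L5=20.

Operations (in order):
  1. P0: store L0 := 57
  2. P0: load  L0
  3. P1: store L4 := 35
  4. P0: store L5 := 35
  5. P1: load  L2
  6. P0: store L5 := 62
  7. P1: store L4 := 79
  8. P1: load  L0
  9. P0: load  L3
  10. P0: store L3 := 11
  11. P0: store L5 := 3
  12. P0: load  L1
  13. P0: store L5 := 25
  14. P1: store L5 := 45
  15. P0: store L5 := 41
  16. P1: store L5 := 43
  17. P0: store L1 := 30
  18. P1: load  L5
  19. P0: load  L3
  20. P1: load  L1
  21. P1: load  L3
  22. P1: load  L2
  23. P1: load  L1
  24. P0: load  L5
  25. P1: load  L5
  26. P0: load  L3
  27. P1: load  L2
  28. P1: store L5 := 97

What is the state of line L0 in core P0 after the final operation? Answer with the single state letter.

[1] P0: store L0 := 57 | P0:M(57), P1:I | bus: BusRdX
[2] P0: load  L0 | P0:M(57), P1:I | bus: none
[3] P1: store L4 := 35 | P0:I, P1:M(35) | bus: BusRdX
[4] P0: store L5 := 35 | P0:M(35), P1:I | bus: BusRdX
[5] P1: load  L2 | P0:I, P1:S(30) | bus: BusRd
[6] P0: store L5 := 62 | P0:M(62), P1:I | bus: none
[7] P1: store L4 := 79 | P0:I, P1:M(79) | bus: none
[8] P1: load  L0 | P0:S(57), P1:S(57) | bus: BusRd,Flush
[9] P0: load  L3 | P0:S(40), P1:I | bus: BusRd
[10] P0: store L3 := 11 | P0:M(11), P1:I | bus: BusRdX
[11] P0: store L5 := 3 | P0:M(3), P1:I | bus: none
[12] P0: load  L1 | P0:S(70), P1:I | bus: BusRd
[13] P0: store L5 := 25 | P0:M(25), P1:I | bus: none
[14] P1: store L5 := 45 | P0:I, P1:M(45) | bus: BusRdX,Flush
[15] P0: store L5 := 41 | P0:M(41), P1:I | bus: BusRdX,Flush
[16] P1: store L5 := 43 | P0:I, P1:M(43) | bus: BusRdX,Flush
[17] P0: store L1 := 30 | P0:M(30), P1:I | bus: BusRdX
[18] P1: load  L5 | P0:I, P1:M(43) | bus: none
[19] P0: load  L3 | P0:M(11), P1:I | bus: none
[20] P1: load  L1 | P0:S(30), P1:S(30) | bus: BusRd,Flush
[21] P1: load  L3 | P0:S(11), P1:S(11) | bus: BusRd,Flush
[22] P1: load  L2 | P0:I, P1:S(30) | bus: none
[23] P1: load  L1 | P0:S(30), P1:S(30) | bus: none
[24] P0: load  L5 | P0:S(43), P1:S(43) | bus: BusRd,Flush
[25] P1: load  L5 | P0:S(43), P1:S(43) | bus: none
[26] P0: load  L3 | P0:S(11), P1:S(11) | bus: none
[27] P1: load  L2 | P0:I, P1:S(30) | bus: none
[28] P1: store L5 := 97 | P0:I, P1:M(97) | bus: BusRdX

state = S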